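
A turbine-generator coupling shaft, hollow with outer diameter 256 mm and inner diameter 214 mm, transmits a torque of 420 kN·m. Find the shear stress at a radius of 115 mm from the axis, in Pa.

J = π(d_o⁴ − d_i⁴)/32 = π(0.256⁴ − 0.214⁴)/32 = 2.158×10^-4 m⁴.
Shear stress varies linearly with radius: τ = T·r/J = 420000 × 0.115 / 2.158×10^-4 = 2.239×10^8 Pa.

2.24e8 Pa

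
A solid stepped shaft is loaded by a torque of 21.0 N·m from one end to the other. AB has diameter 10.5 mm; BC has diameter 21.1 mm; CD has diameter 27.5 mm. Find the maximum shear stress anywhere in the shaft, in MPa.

Under the same torque, τ_max = 16T/(πd³) is largest where d is smallest — segment AB (d = 10.5 mm).
τ_max = 16·21.00/(π·(0.0105)³) = 9.239×10^7 Pa.

92.4 MPa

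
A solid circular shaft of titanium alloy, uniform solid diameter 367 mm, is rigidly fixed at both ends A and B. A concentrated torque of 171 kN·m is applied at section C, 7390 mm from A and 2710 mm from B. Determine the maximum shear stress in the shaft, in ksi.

With uniform GJ and both ends fixed, compatibility θ_AC = θ_CB gives T_A·a = T_B·b, together with T_A + T_B = T₀.
T_A = T₀·b/(a+b) = 171000·2710/10100 = 45880 N·m; T_B = 125100 N·m.
τ in each portion: τ_AC = 4.73×10^6 Pa, τ_CB = 1.29×10^7 Pa; maximum is in CB.
τ_max = T_CB·r/J = 125100·0.183/1.78×10^-3 = 1.289×10^7 Pa.

1.87 ksi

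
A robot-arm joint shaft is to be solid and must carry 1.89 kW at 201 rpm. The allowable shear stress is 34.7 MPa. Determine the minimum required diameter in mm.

ω = 2π·201/60 = 21.05 rad/s, so T = P/ω = 1.89×10³ / 21.05 = 89.79 N·m.
For a solid shaft τ_max = 16T/(πd³), so d = (16T/(π τ_allow))^(1/3) = (16·89.79/(π·3.47×10^7))^(1/3) = 0.02362 m.

23.6 mm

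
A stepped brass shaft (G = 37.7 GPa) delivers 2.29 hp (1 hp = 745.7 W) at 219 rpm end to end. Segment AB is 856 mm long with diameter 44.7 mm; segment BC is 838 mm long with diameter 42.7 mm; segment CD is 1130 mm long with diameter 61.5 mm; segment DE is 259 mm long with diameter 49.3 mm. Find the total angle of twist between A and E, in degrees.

ω = 2π·219/60 = 22.93 rad/s, so T = P/ω = 2.29×745.7 / 22.93 = 74.46 N·m.
J_AB = π(0.0447)⁴/32 = 3.92×10^-7 m⁴; J_BC = π(0.0427)⁴/32 = 3.26×10^-7 m⁴; J_CD = π(0.0615)⁴/32 = 1.40×10^-6 m⁴; J_DE = π(0.0493)⁴/32 = 5.80×10^-7 m⁴.
θ = (T/G)·Σ L_i/J_i = (74.46/37.7×10⁹)·(0.856/3.92×10^-7 + 0.838/3.26×10^-7 + 1.13/1.40×10^-6 + 0.259/5.80×10^-7) = 0.01186 rad.

0.679°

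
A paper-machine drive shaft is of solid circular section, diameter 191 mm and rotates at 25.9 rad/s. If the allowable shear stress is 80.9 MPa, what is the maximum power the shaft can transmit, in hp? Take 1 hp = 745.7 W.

J = πd⁴/32 = π(0.191)⁴/32 = 1.307×10^-4 m⁴.
T_max = τ_allow·J/r = 8.09×10^7 × 1.307×10^-4 / 0.0955 = 110700 N·m.
ω = 25.9 rad/s, so P_max = T_max·ω = 2.867×10^6 W.

3840 hp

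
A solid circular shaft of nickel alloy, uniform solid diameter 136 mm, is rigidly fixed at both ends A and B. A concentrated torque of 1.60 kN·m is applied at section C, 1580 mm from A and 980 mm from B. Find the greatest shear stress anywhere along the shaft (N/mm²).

2.00 N/mm²

With uniform GJ and both ends fixed, compatibility θ_AC = θ_CB gives T_A·a = T_B·b, together with T_A + T_B = T₀.
T_A = T₀·b/(a+b) = 1600·980/2560 = 612.5 N·m; T_B = 987.5 N·m.
τ in each portion: τ_AC = 1.24×10^6 Pa, τ_CB = 2.00×10^6 Pa; maximum is in CB.
τ_max = T_CB·r/J = 987.5·0.0680/3.36×10^-5 = 1.999×10^6 Pa.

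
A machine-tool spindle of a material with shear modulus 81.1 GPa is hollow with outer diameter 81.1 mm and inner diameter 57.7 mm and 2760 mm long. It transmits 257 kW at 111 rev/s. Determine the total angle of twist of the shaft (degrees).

ω = 2π·111 = 697.4 rad/s, so T = P/ω = 257×10³ / 697.4 = 368.5 N·m.
J = π(d_o⁴ − d_i⁴)/32 = π(0.0811⁴ − 0.0577⁴)/32 = 3.159×10^-6 m⁴.
θ = T·L/(G·J) = 368.5 × 2.76 / (81.1×10⁹ × 3.159×10^-6) = 3.970×10^-3 rad.

0.227°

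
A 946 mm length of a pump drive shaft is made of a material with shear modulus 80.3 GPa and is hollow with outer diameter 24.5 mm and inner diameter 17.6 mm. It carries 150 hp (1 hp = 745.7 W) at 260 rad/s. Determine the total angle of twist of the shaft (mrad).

195 mrad

ω = 260 rad/s, so T = P/ω = 150×745.7 / 260.0 = 430.2 N·m.
J = π(d_o⁴ − d_i⁴)/32 = π(0.0245⁴ − 0.0176⁴)/32 = 2.595×10^-8 m⁴.
θ = T·L/(G·J) = 430.2 × 0.946 / (80.3×10⁹ × 2.595×10^-8) = 0.1953 rad.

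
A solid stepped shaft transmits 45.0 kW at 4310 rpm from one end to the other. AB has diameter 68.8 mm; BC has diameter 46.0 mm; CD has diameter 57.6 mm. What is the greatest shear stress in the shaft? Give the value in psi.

757 psi

ω = 2π·4310/60 = 451.3 rad/s, so T = P/ω = 45.0×10³ / 451.3 = 99.70 N·m.
Under the same torque, τ_max = 16T/(πd³) is largest where d is smallest — segment BC (d = 46.0 mm).
τ_max = 16·99.70/(π·(0.0460)³) = 5.217×10^6 Pa.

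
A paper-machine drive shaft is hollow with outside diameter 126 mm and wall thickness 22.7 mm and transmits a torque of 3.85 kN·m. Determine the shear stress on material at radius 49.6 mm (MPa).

J = π(d_o⁴ − d_i⁴)/32 = π(0.126⁴ − 0.0806⁴)/32 = 2.060×10^-5 m⁴.
Shear stress varies linearly with radius: τ = T·r/J = 3850 × 0.0496 / 2.060×10^-5 = 9.269×10^6 Pa.

9.27 MPa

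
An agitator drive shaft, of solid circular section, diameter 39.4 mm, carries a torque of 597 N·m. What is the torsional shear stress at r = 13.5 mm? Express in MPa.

34.1 MPa

J = πd⁴/32 = π(0.0394)⁴/32 = 2.366×10^-7 m⁴.
Shear stress varies linearly with radius: τ = T·r/J = 597.0 × 0.0135 / 2.366×10^-7 = 3.407×10^7 Pa.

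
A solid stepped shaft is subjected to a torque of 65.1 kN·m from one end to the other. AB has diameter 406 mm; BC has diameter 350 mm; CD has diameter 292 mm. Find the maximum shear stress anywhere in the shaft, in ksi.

Under the same torque, τ_max = 16T/(πd³) is largest where d is smallest — segment CD (d = 292 mm).
τ_max = 16·65100/(π·(0.292)³) = 1.332×10^7 Pa.

1.93 ksi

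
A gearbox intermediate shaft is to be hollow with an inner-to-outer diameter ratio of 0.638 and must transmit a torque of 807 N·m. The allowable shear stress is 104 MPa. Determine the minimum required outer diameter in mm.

36.2 mm

For a hollow shaft with d_i/d_o = 0.638: τ_max = 16T/(π d_o³ (1−k⁴)), so d_o = [16T/(π τ_allow (1−k⁴))]^(1/3) = [16·807.0/(π·1.04×10^8·0.8343)]^(1/3) = 0.03618 m.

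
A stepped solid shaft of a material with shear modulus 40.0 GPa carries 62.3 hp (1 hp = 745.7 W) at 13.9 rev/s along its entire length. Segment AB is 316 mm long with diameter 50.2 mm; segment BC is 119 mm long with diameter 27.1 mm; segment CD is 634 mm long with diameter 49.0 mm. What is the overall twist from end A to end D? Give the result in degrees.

ω = 2π·13.9 = 87.34 rad/s, so T = P/ω = 62.3×745.7 / 87.34 = 531.9 N·m.
J_AB = π(0.0502)⁴/32 = 6.23×10^-7 m⁴; J_BC = π(0.0271)⁴/32 = 5.30×10^-8 m⁴; J_CD = π(0.0490)⁴/32 = 5.66×10^-7 m⁴.
θ = (T/G)·Σ L_i/J_i = (531.9/40.0×10⁹)·(0.316/6.23×10^-7 + 0.119/5.30×10^-8 + 0.634/5.66×10^-7) = 0.05152 rad.

2.95°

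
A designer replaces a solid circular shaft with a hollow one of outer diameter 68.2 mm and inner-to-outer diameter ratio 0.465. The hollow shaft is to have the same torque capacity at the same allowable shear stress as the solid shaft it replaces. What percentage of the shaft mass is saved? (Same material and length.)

Equal τ_max and T ⇒ the solid shaft needs d_s³ = d_o³(1−k⁴), so d_s = 68.2·(1−0.465⁴)^(1/3) = 67.12 mm.
Area ratio A_h/A_s = d_o²(1−k²)/d_s² = (1−k²)/(1−k⁴)^(2/3) = 0.8092.
Mass saving = 1 − 0.8092 = 19.1 %.

19.1 %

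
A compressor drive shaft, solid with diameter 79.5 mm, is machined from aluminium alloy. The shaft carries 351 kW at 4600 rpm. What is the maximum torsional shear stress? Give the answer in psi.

1070 psi

ω = 2π·4600/60 = 481.7 rad/s, so T = P/ω = 351×10³ / 481.7 = 728.7 N·m.
J = πd⁴/32 = π(0.0795)⁴/32 = 3.922×10^-6 m⁴.
τ_max = T·r/J = 728.7 × 0.0398 / 3.922×10^-6 = 7.386×10^6 Pa.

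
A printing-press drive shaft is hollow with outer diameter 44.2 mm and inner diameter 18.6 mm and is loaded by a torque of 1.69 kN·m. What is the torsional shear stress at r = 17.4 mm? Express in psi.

J = π(d_o⁴ − d_i⁴)/32 = π(0.0442⁴ − 0.0186⁴)/32 = 3.630×10^-7 m⁴.
Shear stress varies linearly with radius: τ = T·r/J = 1690 × 0.0174 / 3.630×10^-7 = 8.102×10^7 Pa.

11800 psi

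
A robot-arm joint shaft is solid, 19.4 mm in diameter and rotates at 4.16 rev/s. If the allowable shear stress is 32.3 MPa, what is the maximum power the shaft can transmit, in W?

1210 W

J = πd⁴/32 = π(0.0194)⁴/32 = 1.391×10^-8 m⁴.
T_max = τ_allow·J/r = 3.23×10^7 × 1.391×10^-8 / 0.00970 = 46.31 N·m.
ω = 2π·4.16 = 26.14 rad/s, so P_max = T_max·ω = 1210 W.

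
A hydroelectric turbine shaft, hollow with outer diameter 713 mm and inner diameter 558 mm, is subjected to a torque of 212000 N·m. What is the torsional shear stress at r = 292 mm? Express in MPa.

J = π(d_o⁴ − d_i⁴)/32 = π(0.713⁴ − 0.558⁴)/32 = 0.01585 m⁴.
Shear stress varies linearly with radius: τ = T·r/J = 212000 × 0.292 / 0.01585 = 3.905×10^6 Pa.

3.90 MPa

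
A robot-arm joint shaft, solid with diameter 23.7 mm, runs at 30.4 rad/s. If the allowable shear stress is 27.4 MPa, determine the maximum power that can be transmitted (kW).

J = πd⁴/32 = π(0.0237)⁴/32 = 3.097×10^-8 m⁴.
T_max = τ_allow·J/r = 2.74×10^7 × 3.097×10^-8 / 0.0118 = 71.62 N·m.
ω = 30.4 rad/s, so P_max = T_max·ω = 2177 W.

2.18 kW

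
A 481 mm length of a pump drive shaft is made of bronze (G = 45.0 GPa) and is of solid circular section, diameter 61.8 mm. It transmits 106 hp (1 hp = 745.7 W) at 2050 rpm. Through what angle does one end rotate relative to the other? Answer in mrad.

2.75 mrad

ω = 2π·2050/60 = 214.7 rad/s, so T = P/ω = 106×745.7 / 214.7 = 368.2 N·m.
J = πd⁴/32 = π(0.0618)⁴/32 = 1.432×10^-6 m⁴.
θ = T·L/(G·J) = 368.2 × 0.481 / (45.0×10⁹ × 1.432×10^-6) = 2.748×10^-3 rad.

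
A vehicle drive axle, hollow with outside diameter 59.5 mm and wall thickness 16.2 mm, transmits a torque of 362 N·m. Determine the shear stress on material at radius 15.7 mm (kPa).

4830 kPa

J = π(d_o⁴ − d_i⁴)/32 = π(0.0595⁴ − 0.0271⁴)/32 = 1.178×10^-6 m⁴.
Shear stress varies linearly with radius: τ = T·r/J = 362.0 × 0.0157 / 1.178×10^-6 = 4.827×10^6 Pa.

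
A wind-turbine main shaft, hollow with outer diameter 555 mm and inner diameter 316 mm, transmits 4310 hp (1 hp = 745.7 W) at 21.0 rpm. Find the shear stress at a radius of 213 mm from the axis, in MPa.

37.3 MPa

ω = 2π·21.0/60 = 2.199 rad/s, so T = P/ω = 4310×745.7 / 2.199 = 1.461e6 N·m.
J = π(d_o⁴ − d_i⁴)/32 = π(0.555⁴ − 0.316⁴)/32 = 8.336×10^-3 m⁴.
Shear stress varies linearly with radius: τ = T·r/J = 1.461e6 × 0.213 / 8.336×10^-3 = 3.734×10^7 Pa.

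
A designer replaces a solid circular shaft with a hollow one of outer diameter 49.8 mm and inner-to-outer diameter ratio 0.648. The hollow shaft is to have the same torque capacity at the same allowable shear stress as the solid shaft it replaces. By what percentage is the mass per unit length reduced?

34.0 %

Equal τ_max and T ⇒ the solid shaft needs d_s³ = d_o³(1−k⁴), so d_s = 49.8·(1−0.648⁴)^(1/3) = 46.68 mm.
Area ratio A_h/A_s = d_o²(1−k²)/d_s² = (1−k²)/(1−k⁴)^(2/3) = 0.6602.
Mass saving = 1 − 0.6602 = 34.0 %.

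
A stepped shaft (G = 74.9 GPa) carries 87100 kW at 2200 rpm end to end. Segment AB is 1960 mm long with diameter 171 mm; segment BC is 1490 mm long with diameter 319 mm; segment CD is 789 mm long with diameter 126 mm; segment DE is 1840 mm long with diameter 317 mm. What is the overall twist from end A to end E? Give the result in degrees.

ω = 2π·2200/60 = 230.4 rad/s, so T = P/ω = 87100×10³ / 230.4 = 378100 N·m.
J_AB = π(0.171)⁴/32 = 8.39×10^-5 m⁴; J_BC = π(0.319)⁴/32 = 1.02×10^-3 m⁴; J_CD = π(0.126)⁴/32 = 2.47×10^-5 m⁴; J_DE = π(0.317)⁴/32 = 9.91×10^-4 m⁴.
θ = (T/G)·Σ L_i/J_i = (378100/74.9×10⁹)·(1.96/8.39×10^-5 + 1.49/1.02×10^-3 + 0.789/2.47×10^-5 + 1.84/9.91×10^-4) = 0.2956 rad.

16.9°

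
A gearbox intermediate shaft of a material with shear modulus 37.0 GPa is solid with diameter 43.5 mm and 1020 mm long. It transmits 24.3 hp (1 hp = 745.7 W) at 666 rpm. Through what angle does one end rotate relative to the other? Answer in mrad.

ω = 2π·666/60 = 69.74 rad/s, so T = P/ω = 24.3×745.7 / 69.74 = 259.8 N·m.
J = πd⁴/32 = π(0.0435)⁴/32 = 3.515×10^-7 m⁴.
θ = T·L/(G·J) = 259.8 × 1.02 / (37.0×10⁹ × 3.515×10^-7) = 0.02038 rad.

20.4 mrad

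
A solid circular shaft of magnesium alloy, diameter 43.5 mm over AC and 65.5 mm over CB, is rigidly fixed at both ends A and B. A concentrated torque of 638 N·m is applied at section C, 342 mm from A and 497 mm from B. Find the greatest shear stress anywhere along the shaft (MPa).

Compatibility: T_A·a/J_AC = T_B·b/J_CB with T_A + T_B = T₀.
J_AC = 3.52×10^-7 m⁴, J_CB = 1.81×10^-6 m⁴, so T_A = T₀·(J_AC/a)/((J_AC/a)+(J_CB/b)) = 140.6 N·m, T_B = 497.4 N·m.
τ in each portion: τ_AC = 8.70×10^6 Pa, τ_CB = 9.01×10^6 Pa; maximum is in CB.
τ_max = T_CB·r/J = 497.4·0.0328/1.81×10^-6 = 9.015×10^6 Pa.

9.01 MPa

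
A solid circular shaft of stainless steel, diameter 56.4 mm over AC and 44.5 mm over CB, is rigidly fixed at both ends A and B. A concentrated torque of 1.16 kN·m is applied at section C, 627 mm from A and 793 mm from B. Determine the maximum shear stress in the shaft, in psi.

Compatibility: T_A·a/J_AC = T_B·b/J_CB with T_A + T_B = T₀.
J_AC = 9.93×10^-7 m⁴, J_CB = 3.85×10^-7 m⁴, so T_A = T₀·(J_AC/a)/((J_AC/a)+(J_CB/b)) = 887.9 N·m, T_B = 272.1 N·m.
τ in each portion: τ_AC = 2.52×10^7 Pa, τ_CB = 1.57×10^7 Pa; maximum is in AC.
τ_max = T_AC·r/J = 887.9·0.0282/9.93×10^-7 = 2.521×10^7 Pa.

3660 psi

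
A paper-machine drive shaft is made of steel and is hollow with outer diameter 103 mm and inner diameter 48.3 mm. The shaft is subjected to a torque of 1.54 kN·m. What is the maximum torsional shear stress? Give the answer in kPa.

J = π(d_o⁴ − d_i⁴)/32 = π(0.103⁴ − 0.0483⁴)/32 = 1.052×10^-5 m⁴.
τ_max = T·r/J = 1540 × 0.0515 / 1.052×10^-5 = 7.542×10^6 Pa.

7540 kPa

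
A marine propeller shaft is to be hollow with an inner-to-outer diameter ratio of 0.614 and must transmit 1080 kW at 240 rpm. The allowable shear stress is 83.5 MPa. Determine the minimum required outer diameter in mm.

ω = 2π·240/60 = 25.13 rad/s, so T = P/ω = 1080×10³ / 25.13 = 42970 N·m.
For a hollow shaft with d_i/d_o = 0.614: τ_max = 16T/(π d_o³ (1−k⁴)), so d_o = [16T/(π τ_allow (1−k⁴))]^(1/3) = [16·42970/(π·8.35×10^7·0.8579)]^(1/3) = 0.1451 m.

145 mm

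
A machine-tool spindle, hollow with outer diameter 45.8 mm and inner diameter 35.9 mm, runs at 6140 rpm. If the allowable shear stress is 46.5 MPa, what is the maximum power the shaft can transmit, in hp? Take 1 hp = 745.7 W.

471 hp

J = π(d_o⁴ − d_i⁴)/32 = π(0.0458⁴ − 0.0359⁴)/32 = 2.689×10^-7 m⁴.
T_max = τ_allow·J/r = 4.65×10^7 × 2.689×10^-7 / 0.0229 = 546.0 N·m.
ω = 2π·6140/60 = 643.0 rad/s, so P_max = T_max·ω = 3.511×10^5 W.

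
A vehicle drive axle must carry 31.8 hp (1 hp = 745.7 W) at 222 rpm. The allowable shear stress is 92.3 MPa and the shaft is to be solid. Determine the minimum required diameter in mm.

38.3 mm

ω = 2π·222/60 = 23.25 rad/s, so T = P/ω = 31.8×745.7 / 23.25 = 1020 N·m.
For a solid shaft τ_max = 16T/(πd³), so d = (16T/(π τ_allow))^(1/3) = (16·1020/(π·9.23×10^7))^(1/3) = 0.03832 m.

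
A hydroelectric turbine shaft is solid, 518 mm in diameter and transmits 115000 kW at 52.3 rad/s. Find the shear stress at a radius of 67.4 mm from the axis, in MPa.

21.0 MPa

ω = 52.3 rad/s, so T = P/ω = 115000×10³ / 52.30 = 2.199e6 N·m.
J = πd⁴/32 = π(0.518)⁴/32 = 7.068×10^-3 m⁴.
Shear stress varies linearly with radius: τ = T·r/J = 2.199e6 × 0.0674 / 7.068×10^-3 = 2.097×10^7 Pa.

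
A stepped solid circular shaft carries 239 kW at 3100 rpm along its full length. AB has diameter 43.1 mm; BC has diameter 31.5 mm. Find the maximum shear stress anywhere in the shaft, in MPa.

ω = 2π·3100/60 = 324.6 rad/s, so T = P/ω = 239×10³ / 324.6 = 736.2 N·m.
Under the same torque, τ_max = 16T/(πd³) is largest where d is smallest — segment BC (d = 31.5 mm).
τ_max = 16·736.2/(π·(0.0315)³) = 1.200×10^8 Pa.

120 MPa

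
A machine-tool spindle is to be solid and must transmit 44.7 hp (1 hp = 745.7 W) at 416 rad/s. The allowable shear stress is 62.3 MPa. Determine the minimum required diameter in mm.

18.7 mm

ω = 416 rad/s, so T = P/ω = 44.7×745.7 / 416.0 = 80.13 N·m.
For a solid shaft τ_max = 16T/(πd³), so d = (16T/(π τ_allow))^(1/3) = (16·80.13/(π·6.23×10^7))^(1/3) = 0.01871 m.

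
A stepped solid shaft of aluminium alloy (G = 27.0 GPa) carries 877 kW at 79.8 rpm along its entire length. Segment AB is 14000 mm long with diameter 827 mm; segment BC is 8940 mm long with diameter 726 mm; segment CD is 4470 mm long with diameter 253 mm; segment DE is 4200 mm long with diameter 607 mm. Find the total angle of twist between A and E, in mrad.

ω = 2π·79.8/60 = 8.357 rad/s, so T = P/ω = 877×10³ / 8.357 = 104900 N·m.
J_AB = π(0.827)⁴/32 = 0.0459 m⁴; J_BC = π(0.726)⁴/32 = 0.0273 m⁴; J_CD = π(0.253)⁴/32 = 4.02×10^-4 m⁴; J_DE = π(0.607)⁴/32 = 0.0133 m⁴.
θ = (T/G)·Σ L_i/J_i = (104900/27.0×10⁹)·(14.0/0.0459 + 8.94/0.0273 + 4.47/4.02×10^-4 + 4.20/0.0133) = 0.04688 rad.

46.9 mrad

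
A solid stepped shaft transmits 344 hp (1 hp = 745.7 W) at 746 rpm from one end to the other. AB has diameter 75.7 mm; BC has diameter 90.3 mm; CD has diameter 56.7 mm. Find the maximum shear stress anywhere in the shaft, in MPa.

ω = 2π·746/60 = 78.12 rad/s, so T = P/ω = 344×745.7 / 78.12 = 3284 N·m.
Under the same torque, τ_max = 16T/(πd³) is largest where d is smallest — segment CD (d = 56.7 mm).
τ_max = 16·3284/(π·(0.0567)³) = 9.174×10^7 Pa.

91.7 MPa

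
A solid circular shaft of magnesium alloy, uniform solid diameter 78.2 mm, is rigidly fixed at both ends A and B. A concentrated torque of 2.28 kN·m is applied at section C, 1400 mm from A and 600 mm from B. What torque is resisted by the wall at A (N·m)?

With uniform GJ and both ends fixed, compatibility θ_AC = θ_CB gives T_A·a = T_B·b, together with T_A + T_B = T₀.
T_A = T₀·b/(a+b) = 2280·600/2000 = 684.0 N·m; T_B = 1596 N·m.

684 N·m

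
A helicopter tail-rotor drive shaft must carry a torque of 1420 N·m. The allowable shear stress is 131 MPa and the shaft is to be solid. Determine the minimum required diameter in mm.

For a solid shaft τ_max = 16T/(πd³), so d = (16T/(π τ_allow))^(1/3) = (16·1420/(π·1.31×10^8))^(1/3) = 0.03808 m.

38.1 mm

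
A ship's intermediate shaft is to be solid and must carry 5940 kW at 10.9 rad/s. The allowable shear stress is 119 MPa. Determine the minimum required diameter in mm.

286 mm

ω = 10.9 rad/s, so T = P/ω = 5940×10³ / 10.90 = 545000 N·m.
For a solid shaft τ_max = 16T/(πd³), so d = (16T/(π τ_allow))^(1/3) = (16·545000/(π·1.19×10^8))^(1/3) = 0.2857 m.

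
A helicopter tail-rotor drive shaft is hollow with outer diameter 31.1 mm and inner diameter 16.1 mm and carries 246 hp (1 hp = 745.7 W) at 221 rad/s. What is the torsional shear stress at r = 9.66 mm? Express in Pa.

9.41e7 Pa

ω = 221 rad/s, so T = P/ω = 246×745.7 / 221.0 = 830.1 N·m.
J = π(d_o⁴ − d_i⁴)/32 = π(0.0311⁴ − 0.0161⁴)/32 = 8.525×10^-8 m⁴.
Shear stress varies linearly with radius: τ = T·r/J = 830.1 × 0.00966 / 8.525×10^-8 = 9.406×10^7 Pa.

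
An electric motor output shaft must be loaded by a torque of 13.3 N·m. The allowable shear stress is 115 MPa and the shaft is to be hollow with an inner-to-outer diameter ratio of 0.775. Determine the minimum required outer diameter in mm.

9.73 mm

For a hollow shaft with d_i/d_o = 0.775: τ_max = 16T/(π d_o³ (1−k⁴)), so d_o = [16T/(π τ_allow (1−k⁴))]^(1/3) = [16·13.30/(π·1.15×10^8·0.6392)]^(1/3) = 0.009731 m.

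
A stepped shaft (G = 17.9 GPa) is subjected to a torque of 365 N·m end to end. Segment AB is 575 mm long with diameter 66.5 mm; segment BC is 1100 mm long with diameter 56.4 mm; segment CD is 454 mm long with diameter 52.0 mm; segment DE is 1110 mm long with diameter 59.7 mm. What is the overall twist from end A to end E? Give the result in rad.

0.0597 rad

J_AB = π(0.0665)⁴/32 = 1.92×10^-6 m⁴; J_BC = π(0.0564)⁴/32 = 9.93×10^-7 m⁴; J_CD = π(0.0520)⁴/32 = 7.18×10^-7 m⁴; J_DE = π(0.0597)⁴/32 = 1.25×10^-6 m⁴.
θ = (T/G)·Σ L_i/J_i = (365.0/17.9×10⁹)·(0.575/1.92×10^-6 + 1.10/9.93×10^-7 + 0.454/7.18×10^-7 + 1.11/1.25×10^-6) = 0.05973 rad.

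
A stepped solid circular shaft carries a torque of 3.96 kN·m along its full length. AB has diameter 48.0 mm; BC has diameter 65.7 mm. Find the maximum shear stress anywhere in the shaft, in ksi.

26.4 ksi

Under the same torque, τ_max = 16T/(πd³) is largest where d is smallest — segment AB (d = 48.0 mm).
τ_max = 16·3960/(π·(0.0480)³) = 1.824×10^8 Pa.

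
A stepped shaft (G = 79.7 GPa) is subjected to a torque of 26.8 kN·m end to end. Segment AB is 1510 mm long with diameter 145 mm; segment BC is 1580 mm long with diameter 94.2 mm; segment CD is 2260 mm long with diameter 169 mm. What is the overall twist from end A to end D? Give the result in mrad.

89.9 mrad

J_AB = π(0.145)⁴/32 = 4.34×10^-5 m⁴; J_BC = π(0.0942)⁴/32 = 7.73×10^-6 m⁴; J_CD = π(0.169)⁴/32 = 8.01×10^-5 m⁴.
θ = (T/G)·Σ L_i/J_i = (26800/79.7×10⁹)·(1.51/4.34×10^-5 + 1.58/7.73×10^-6 + 2.26/8.01×10^-5) = 0.08992 rad.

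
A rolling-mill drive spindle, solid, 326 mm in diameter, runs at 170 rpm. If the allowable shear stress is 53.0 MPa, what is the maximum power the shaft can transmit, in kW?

J = πd⁴/32 = π(0.326)⁴/32 = 1.109×10^-3 m⁴.
T_max = τ_allow·J/r = 5.30×10^7 × 1.109×10^-3 / 0.163 = 360500 N·m.
ω = 2π·170/60 = 17.80 rad/s, so P_max = T_max·ω = 6.419×10^6 W.

6420 kW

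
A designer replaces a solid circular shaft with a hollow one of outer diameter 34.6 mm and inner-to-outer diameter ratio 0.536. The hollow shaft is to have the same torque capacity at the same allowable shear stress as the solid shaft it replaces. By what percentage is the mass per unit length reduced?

Equal τ_max and T ⇒ the solid shaft needs d_s³ = d_o³(1−k⁴), so d_s = 34.6·(1−0.536⁴)^(1/3) = 33.62 mm.
Area ratio A_h/A_s = d_o²(1−k²)/d_s² = (1−k²)/(1−k⁴)^(2/3) = 0.7548.
Mass saving = 1 − 0.7548 = 24.5 %.

24.5 %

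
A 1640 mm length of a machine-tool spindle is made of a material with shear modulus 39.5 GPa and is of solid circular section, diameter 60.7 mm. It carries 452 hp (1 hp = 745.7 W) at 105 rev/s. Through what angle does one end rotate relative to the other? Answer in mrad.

ω = 2π·105 = 659.7 rad/s, so T = P/ω = 452×745.7 / 659.7 = 510.9 N·m.
J = πd⁴/32 = π(0.0607)⁴/32 = 1.333×10^-6 m⁴.
θ = T·L/(G·J) = 510.9 × 1.64 / (39.5×10⁹ × 1.333×10^-6) = 0.01592 rad.

15.9 mrad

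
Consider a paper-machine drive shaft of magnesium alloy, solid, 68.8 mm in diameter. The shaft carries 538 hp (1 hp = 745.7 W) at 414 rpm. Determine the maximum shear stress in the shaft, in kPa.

ω = 2π·414/60 = 43.35 rad/s, so T = P/ω = 538×745.7 / 43.35 = 9254 N·m.
J = πd⁴/32 = π(0.0688)⁴/32 = 2.200×10^-6 m⁴.
τ_max = T·r/J = 9254 × 0.0344 / 2.200×10^-6 = 1.447×10^8 Pa.

145000 kPa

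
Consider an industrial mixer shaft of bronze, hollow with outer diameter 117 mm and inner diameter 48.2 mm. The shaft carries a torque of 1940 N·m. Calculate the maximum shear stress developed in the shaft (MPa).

6.35 MPa

J = π(d_o⁴ − d_i⁴)/32 = π(0.117⁴ − 0.0482⁴)/32 = 1.787×10^-5 m⁴.
τ_max = T·r/J = 1940 × 0.0585 / 1.787×10^-5 = 6.352×10^6 Pa.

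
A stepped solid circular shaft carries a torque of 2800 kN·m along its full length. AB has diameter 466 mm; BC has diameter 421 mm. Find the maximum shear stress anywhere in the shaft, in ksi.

27.7 ksi

Under the same torque, τ_max = 16T/(πd³) is largest where d is smallest — segment BC (d = 421 mm).
τ_max = 16·2.800e6/(π·(0.421)³) = 1.911×10^8 Pa.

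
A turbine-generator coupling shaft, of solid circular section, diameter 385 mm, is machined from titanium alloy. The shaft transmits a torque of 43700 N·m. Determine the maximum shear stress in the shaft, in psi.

J = πd⁴/32 = π(0.385)⁴/32 = 2.157×10^-3 m⁴.
τ_max = T·r/J = 43700 × 0.193 / 2.157×10^-3 = 3.900×10^6 Pa.

566 psi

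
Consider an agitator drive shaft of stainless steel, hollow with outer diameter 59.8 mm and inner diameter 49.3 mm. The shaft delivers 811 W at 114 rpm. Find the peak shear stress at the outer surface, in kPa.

3010 kPa

ω = 2π·114/60 = 11.94 rad/s, so T = P/ω = 811 / 11.94 = 67.93 N·m.
J = π(d_o⁴ − d_i⁴)/32 = π(0.0598⁴ − 0.0493⁴)/32 = 6.755×10^-7 m⁴.
τ_max = T·r/J = 67.93 × 0.0299 / 6.755×10^-7 = 3.007×10^6 Pa.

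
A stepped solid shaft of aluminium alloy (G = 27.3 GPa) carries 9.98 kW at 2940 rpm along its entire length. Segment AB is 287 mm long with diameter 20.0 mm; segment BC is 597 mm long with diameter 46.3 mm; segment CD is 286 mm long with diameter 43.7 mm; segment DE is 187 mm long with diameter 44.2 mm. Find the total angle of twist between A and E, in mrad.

24.8 mrad

ω = 2π·2940/60 = 307.9 rad/s, so T = P/ω = 9.98×10³ / 307.9 = 32.42 N·m.
J_AB = π(0.0200)⁴/32 = 1.57×10^-8 m⁴; J_BC = π(0.0463)⁴/32 = 4.51×10^-7 m⁴; J_CD = π(0.0437)⁴/32 = 3.58×10^-7 m⁴; J_DE = π(0.0442)⁴/32 = 3.75×10^-7 m⁴.
θ = (T/G)·Σ L_i/J_i = (32.42/27.3×10⁹)·(0.287/1.57×10^-8 + 0.597/4.51×10^-7 + 0.286/3.58×10^-7 + 0.187/3.75×10^-7) = 0.02481 rad.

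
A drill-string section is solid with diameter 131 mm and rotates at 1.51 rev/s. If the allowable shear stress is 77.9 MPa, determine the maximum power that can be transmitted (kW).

J = πd⁴/32 = π(0.131)⁴/32 = 2.891×10^-5 m⁴.
T_max = τ_allow·J/r = 7.79×10^7 × 2.891×10^-5 / 0.0655 = 34390 N·m.
ω = 2π·1.51 = 9.488 rad/s, so P_max = T_max·ω = 3.262×10^5 W.

326 kW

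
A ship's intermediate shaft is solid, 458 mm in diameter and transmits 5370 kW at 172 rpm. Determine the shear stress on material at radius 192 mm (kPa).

ω = 2π·172/60 = 18.01 rad/s, so T = P/ω = 5370×10³ / 18.01 = 298100 N·m.
J = πd⁴/32 = π(0.458)⁴/32 = 4.320×10^-3 m⁴.
Shear stress varies linearly with radius: τ = T·r/J = 298100 × 0.192 / 4.320×10^-3 = 1.325×10^7 Pa.

13300 kPa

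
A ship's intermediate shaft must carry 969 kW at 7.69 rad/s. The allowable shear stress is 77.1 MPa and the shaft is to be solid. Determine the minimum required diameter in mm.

ω = 7.69 rad/s, so T = P/ω = 969×10³ / 7.690 = 126000 N·m.
For a solid shaft τ_max = 16T/(πd³), so d = (16T/(π τ_allow))^(1/3) = (16·126000/(π·7.71×10^7))^(1/3) = 0.2027 m.

203 mm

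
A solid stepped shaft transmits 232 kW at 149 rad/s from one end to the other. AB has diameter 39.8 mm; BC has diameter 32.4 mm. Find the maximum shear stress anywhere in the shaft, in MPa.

233 MPa

ω = 149 rad/s, so T = P/ω = 232×10³ / 149.0 = 1557 N·m.
Under the same torque, τ_max = 16T/(πd³) is largest where d is smallest — segment BC (d = 32.4 mm).
τ_max = 16·1557/(π·(0.0324)³) = 2.332×10^8 Pa.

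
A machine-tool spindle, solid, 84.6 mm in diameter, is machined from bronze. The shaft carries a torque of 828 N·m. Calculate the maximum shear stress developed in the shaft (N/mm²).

J = πd⁴/32 = π(0.0846)⁴/32 = 5.029×10^-6 m⁴.
τ_max = T·r/J = 828.0 × 0.0423 / 5.029×10^-6 = 6.964×10^6 Pa.

6.96 N/mm²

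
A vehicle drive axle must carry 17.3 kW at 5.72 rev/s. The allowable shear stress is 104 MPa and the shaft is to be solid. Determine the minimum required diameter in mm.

28.7 mm

ω = 2π·5.72 = 35.94 rad/s, so T = P/ω = 17.3×10³ / 35.94 = 481.4 N·m.
For a solid shaft τ_max = 16T/(πd³), so d = (16T/(π τ_allow))^(1/3) = (16·481.4/(π·1.04×10^8))^(1/3) = 0.02867 m.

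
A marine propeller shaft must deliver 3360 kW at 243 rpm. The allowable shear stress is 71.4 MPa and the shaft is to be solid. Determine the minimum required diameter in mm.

211 mm

ω = 2π·243/60 = 25.45 rad/s, so T = P/ω = 3360×10³ / 25.45 = 132000 N·m.
For a solid shaft τ_max = 16T/(πd³), so d = (16T/(π τ_allow))^(1/3) = (16·132000/(π·7.14×10^7))^(1/3) = 0.2112 m.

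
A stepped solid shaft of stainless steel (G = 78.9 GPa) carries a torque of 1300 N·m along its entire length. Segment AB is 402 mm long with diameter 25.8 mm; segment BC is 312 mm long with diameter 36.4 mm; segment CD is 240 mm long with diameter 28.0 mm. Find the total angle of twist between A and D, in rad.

0.248 rad

J_AB = π(0.0258)⁴/32 = 4.35×10^-8 m⁴; J_BC = π(0.0364)⁴/32 = 1.72×10^-7 m⁴; J_CD = π(0.0280)⁴/32 = 6.03×10^-8 m⁴.
θ = (T/G)·Σ L_i/J_i = (1300/78.9×10⁹)·(0.402/4.35×10^-8 + 0.312/1.72×10^-7 + 0.240/6.03×10^-8) = 0.2476 rad.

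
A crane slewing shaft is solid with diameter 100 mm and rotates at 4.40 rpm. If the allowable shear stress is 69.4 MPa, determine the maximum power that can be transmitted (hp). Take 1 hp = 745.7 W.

8.42 hp

J = πd⁴/32 = π(0.100)⁴/32 = 9.817×10^-6 m⁴.
T_max = τ_allow·J/r = 6.94×10^7 × 9.817×10^-6 / 0.0500 = 13630 N·m.
ω = 2π·4.40/60 = 0.4608 rad/s, so P_max = T_max·ω = 6279 W.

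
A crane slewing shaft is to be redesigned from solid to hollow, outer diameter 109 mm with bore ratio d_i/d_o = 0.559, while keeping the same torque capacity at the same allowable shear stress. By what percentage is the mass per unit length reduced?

Equal τ_max and T ⇒ the solid shaft needs d_s³ = d_o³(1−k⁴), so d_s = 109·(1−0.559⁴)^(1/3) = 105.3 mm.
Area ratio A_h/A_s = d_o²(1−k²)/d_s² = (1−k²)/(1−k⁴)^(2/3) = 0.7363.
Mass saving = 1 − 0.7363 = 26.4 %.

26.4 %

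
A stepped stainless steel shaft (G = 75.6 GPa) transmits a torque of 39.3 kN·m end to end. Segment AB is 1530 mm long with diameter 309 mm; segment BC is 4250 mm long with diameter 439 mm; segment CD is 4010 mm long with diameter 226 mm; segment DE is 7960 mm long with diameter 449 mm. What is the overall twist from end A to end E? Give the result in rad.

0.0107 rad

J_AB = π(0.309)⁴/32 = 8.95×10^-4 m⁴; J_BC = π(0.439)⁴/32 = 3.65×10^-3 m⁴; J_CD = π(0.226)⁴/32 = 2.56×10^-4 m⁴; J_DE = π(0.449)⁴/32 = 3.99×10^-3 m⁴.
θ = (T/G)·Σ L_i/J_i = (39300/75.6×10⁹)·(1.53/8.95×10^-4 + 4.25/3.65×10^-3 + 4.01/2.56×10^-4 + 7.96/3.99×10^-3) = 0.01067 rad.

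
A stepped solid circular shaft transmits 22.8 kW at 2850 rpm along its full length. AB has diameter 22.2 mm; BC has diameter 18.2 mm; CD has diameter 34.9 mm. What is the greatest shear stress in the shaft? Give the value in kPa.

ω = 2π·2850/60 = 298.5 rad/s, so T = P/ω = 22.8×10³ / 298.5 = 76.39 N·m.
Under the same torque, τ_max = 16T/(πd³) is largest where d is smallest — segment BC (d = 18.2 mm).
τ_max = 16·76.39/(π·(0.0182)³) = 6.454×10^7 Pa.

64500 kPa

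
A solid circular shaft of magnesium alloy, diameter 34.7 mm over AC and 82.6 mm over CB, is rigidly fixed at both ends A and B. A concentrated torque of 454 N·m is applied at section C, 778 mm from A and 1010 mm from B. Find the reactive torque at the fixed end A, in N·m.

Compatibility: T_A·a/J_AC = T_B·b/J_CB with T_A + T_B = T₀.
J_AC = 1.42×10^-7 m⁴, J_CB = 4.57×10^-6 m⁴, so T_A = T₀·(J_AC/a)/((J_AC/a)+(J_CB/b)) = 17.64 N·m, T_B = 436.4 N·m.

17.6 N·m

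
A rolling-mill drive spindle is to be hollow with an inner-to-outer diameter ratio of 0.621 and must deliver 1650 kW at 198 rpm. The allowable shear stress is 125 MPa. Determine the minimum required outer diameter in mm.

156 mm

ω = 2π·198/60 = 20.73 rad/s, so T = P/ω = 1650×10³ / 20.73 = 79580 N·m.
For a hollow shaft with d_i/d_o = 0.621: τ_max = 16T/(π d_o³ (1−k⁴)), so d_o = [16T/(π τ_allow (1−k⁴))]^(1/3) = [16·79580/(π·1.25×10^8·0.8513)]^(1/3) = 0.1562 m.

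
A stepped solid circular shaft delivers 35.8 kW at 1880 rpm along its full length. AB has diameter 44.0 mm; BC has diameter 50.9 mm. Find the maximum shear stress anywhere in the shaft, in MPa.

ω = 2π·1880/60 = 196.9 rad/s, so T = P/ω = 35.8×10³ / 196.9 = 181.8 N·m.
Under the same torque, τ_max = 16T/(πd³) is largest where d is smallest — segment AB (d = 44.0 mm).
τ_max = 16·181.8/(π·(0.0440)³) = 1.087×10^7 Pa.

10.9 MPa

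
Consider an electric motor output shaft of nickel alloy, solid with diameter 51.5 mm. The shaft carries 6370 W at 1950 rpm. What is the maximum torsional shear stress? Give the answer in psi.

ω = 2π·1950/60 = 204.2 rad/s, so T = P/ω = 6370 / 204.2 = 31.19 N·m.
J = πd⁴/32 = π(0.0515)⁴/32 = 6.906×10^-7 m⁴.
τ_max = T·r/J = 31.19 × 0.0257 / 6.906×10^-7 = 1.163×10^6 Pa.

169 psi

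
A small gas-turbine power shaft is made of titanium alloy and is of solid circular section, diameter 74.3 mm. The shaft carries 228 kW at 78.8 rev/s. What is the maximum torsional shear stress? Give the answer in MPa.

ω = 2π·78.8 = 495.1 rad/s, so T = P/ω = 228×10³ / 495.1 = 460.5 N·m.
J = πd⁴/32 = π(0.0743)⁴/32 = 2.992×10^-6 m⁴.
τ_max = T·r/J = 460.5 × 0.0371 / 2.992×10^-6 = 5.718×10^6 Pa.

5.72 MPa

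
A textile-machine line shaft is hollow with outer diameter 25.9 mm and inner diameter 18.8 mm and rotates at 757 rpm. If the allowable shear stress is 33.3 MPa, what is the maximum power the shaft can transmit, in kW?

J = π(d_o⁴ − d_i⁴)/32 = π(0.0259⁴ − 0.0188⁴)/32 = 3.191×10^-8 m⁴.
T_max = τ_allow·J/r = 3.33×10^7 × 3.191×10^-8 / 0.0129 = 82.06 N·m.
ω = 2π·757/60 = 79.27 rad/s, so P_max = T_max·ω = 6505 W.

6.51 kW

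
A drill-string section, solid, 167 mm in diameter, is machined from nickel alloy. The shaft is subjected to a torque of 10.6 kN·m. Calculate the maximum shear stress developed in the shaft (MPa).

11.6 MPa

J = πd⁴/32 = π(0.167)⁴/32 = 7.636×10^-5 m⁴.
τ_max = T·r/J = 10600 × 0.0835 / 7.636×10^-5 = 1.159×10^7 Pa.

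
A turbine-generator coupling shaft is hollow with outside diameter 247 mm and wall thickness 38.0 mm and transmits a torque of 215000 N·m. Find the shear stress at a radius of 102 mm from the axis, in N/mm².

J = π(d_o⁴ − d_i⁴)/32 = π(0.247⁴ − 0.171⁴)/32 = 2.815×10^-4 m⁴.
Shear stress varies linearly with radius: τ = T·r/J = 215000 × 0.102 / 2.815×10^-4 = 7.791×10^7 Pa.

77.9 N/mm²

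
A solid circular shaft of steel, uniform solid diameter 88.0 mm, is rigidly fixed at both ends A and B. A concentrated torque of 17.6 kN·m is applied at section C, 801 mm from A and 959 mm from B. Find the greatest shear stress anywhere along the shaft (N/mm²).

71.7 N/mm²

With uniform GJ and both ends fixed, compatibility θ_AC = θ_CB gives T_A·a = T_B·b, together with T_A + T_B = T₀.
T_A = T₀·b/(a+b) = 17600·959/1760 = 9590 N·m; T_B = 8010 N·m.
τ in each portion: τ_AC = 7.17×10^7 Pa, τ_CB = 5.99×10^7 Pa; maximum is in AC.
τ_max = T_AC·r/J = 9590·0.0440/5.89×10^-6 = 7.167×10^7 Pa.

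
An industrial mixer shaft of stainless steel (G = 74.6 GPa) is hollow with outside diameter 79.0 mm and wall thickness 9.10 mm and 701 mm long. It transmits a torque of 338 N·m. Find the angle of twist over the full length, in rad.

0.00128 rad

J = π(d_o⁴ − d_i⁴)/32 = π(0.0790⁴ − 0.0608⁴)/32 = 2.482×10^-6 m⁴.
θ = T·L/(G·J) = 338.0 × 0.701 / (74.6×10⁹ × 2.482×10^-6) = 1.279×10^-3 rad.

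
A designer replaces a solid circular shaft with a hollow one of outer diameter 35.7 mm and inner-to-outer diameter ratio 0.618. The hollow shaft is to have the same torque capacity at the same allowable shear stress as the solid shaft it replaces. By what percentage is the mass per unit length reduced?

31.3 %

Equal τ_max and T ⇒ the solid shaft needs d_s³ = d_o³(1−k⁴), so d_s = 35.7·(1−0.618⁴)^(1/3) = 33.87 mm.
Area ratio A_h/A_s = d_o²(1−k²)/d_s² = (1−k²)/(1−k⁴)^(2/3) = 0.6866.
Mass saving = 1 − 0.6866 = 31.3 %.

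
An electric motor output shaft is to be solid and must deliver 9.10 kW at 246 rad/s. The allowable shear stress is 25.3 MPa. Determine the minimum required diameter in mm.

19.5 mm

ω = 246 rad/s, so T = P/ω = 9.10×10³ / 246.0 = 36.99 N·m.
For a solid shaft τ_max = 16T/(πd³), so d = (16T/(π τ_allow))^(1/3) = (16·36.99/(π·2.53×10^7))^(1/3) = 0.01953 m.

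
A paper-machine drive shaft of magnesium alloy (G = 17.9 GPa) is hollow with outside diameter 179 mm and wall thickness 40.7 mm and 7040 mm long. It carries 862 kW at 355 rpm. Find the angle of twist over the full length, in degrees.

5.69°

ω = 2π·355/60 = 37.18 rad/s, so T = P/ω = 862×10³ / 37.18 = 23190 N·m.
J = π(d_o⁴ − d_i⁴)/32 = π(0.179⁴ − 0.0976⁴)/32 = 9.188×10^-5 m⁴.
θ = T·L/(G·J) = 23190 × 7.04 / (17.9×10⁹ × 9.188×10^-5) = 0.09925 rad.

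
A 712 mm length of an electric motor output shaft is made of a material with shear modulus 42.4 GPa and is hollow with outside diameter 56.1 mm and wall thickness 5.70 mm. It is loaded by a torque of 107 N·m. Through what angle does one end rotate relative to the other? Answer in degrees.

J = π(d_o⁴ − d_i⁴)/32 = π(0.0561⁴ − 0.0447⁴)/32 = 5.805×10^-7 m⁴.
θ = T·L/(G·J) = 107.0 × 0.712 / (42.4×10⁹ × 5.805×10^-7) = 3.095×10^-3 rad.

0.177°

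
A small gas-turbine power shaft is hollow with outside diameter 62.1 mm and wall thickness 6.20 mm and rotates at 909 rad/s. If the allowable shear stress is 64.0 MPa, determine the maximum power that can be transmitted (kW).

J = π(d_o⁴ − d_i⁴)/32 = π(0.0621⁴ − 0.0497⁴)/32 = 8.610×10^-7 m⁴.
T_max = τ_allow·J/r = 6.40×10^7 × 8.610×10^-7 / 0.0311 = 1775 N·m.
ω = 909 rad/s, so P_max = T_max·ω = 1.613×10^6 W.

1610 kW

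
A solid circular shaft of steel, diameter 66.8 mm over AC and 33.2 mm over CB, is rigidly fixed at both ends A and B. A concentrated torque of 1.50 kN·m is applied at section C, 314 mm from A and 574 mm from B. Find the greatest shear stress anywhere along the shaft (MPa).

24.8 MPa

Compatibility: T_A·a/J_AC = T_B·b/J_CB with T_A + T_B = T₀.
J_AC = 1.95×10^-6 m⁴, J_CB = 1.19×10^-7 m⁴, so T_A = T₀·(J_AC/a)/((J_AC/a)+(J_CB/b)) = 1452 N·m, T_B = 48.45 N·m.
τ in each portion: τ_AC = 2.48×10^7 Pa, τ_CB = 6.74×10^6 Pa; maximum is in AC.
τ_max = T_AC·r/J = 1452·0.0334/1.95×10^-6 = 2.480×10^7 Pa.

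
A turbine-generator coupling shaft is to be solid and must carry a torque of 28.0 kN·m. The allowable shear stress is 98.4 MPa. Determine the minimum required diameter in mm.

113 mm

For a solid shaft τ_max = 16T/(πd³), so d = (16T/(π τ_allow))^(1/3) = (16·28000/(π·9.84×10^7))^(1/3) = 0.1132 m.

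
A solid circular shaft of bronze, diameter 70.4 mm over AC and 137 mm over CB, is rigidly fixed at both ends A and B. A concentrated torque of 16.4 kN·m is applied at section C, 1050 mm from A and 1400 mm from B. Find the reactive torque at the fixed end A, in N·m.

1400 N·m

Compatibility: T_A·a/J_AC = T_B·b/J_CB with T_A + T_B = T₀.
J_AC = 2.41×10^-6 m⁴, J_CB = 3.46×10^-5 m⁴, so T_A = T₀·(J_AC/a)/((J_AC/a)+(J_CB/b)) = 1395 N·m, T_B = 15000 N·m.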